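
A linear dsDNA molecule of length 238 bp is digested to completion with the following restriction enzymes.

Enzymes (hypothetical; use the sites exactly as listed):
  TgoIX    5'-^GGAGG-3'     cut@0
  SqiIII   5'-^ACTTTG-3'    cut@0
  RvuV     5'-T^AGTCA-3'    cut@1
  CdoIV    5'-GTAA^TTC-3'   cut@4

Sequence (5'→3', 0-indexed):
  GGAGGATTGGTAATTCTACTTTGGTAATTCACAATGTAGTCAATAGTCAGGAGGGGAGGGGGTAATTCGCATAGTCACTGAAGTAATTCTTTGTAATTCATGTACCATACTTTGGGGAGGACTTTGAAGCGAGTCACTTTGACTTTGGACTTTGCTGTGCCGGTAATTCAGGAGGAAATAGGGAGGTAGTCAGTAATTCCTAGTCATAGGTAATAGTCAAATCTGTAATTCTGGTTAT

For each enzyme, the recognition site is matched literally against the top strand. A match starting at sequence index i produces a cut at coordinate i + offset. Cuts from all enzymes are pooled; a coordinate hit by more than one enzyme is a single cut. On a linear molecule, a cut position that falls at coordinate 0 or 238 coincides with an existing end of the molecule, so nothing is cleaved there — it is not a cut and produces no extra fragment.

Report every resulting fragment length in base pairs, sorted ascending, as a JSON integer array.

Per-enzyme occurrences:
  TgoIX (GGAGG, off=0): starts [0, 49, 54, 115, 170, 181] → cuts [49, 54, 115, 170, 181] (position 0 is a terminus of the linear molecule — no cut)
  SqiIII (ACTTTG, off=0): starts [17, 108, 120, 135, 141, 148] → cuts [17, 108, 120, 135, 141, 148]
  RvuV (TAGTCA, off=1): starts [36, 43, 71, 186, 200, 213] → cuts [37, 44, 72, 187, 201, 214]
  CdoIV (GTAATTC, off=4): starts [9, 23, 61, 82, 92, 162, 192, 224] → cuts [13, 27, 65, 86, 96, 166, 196, 228]

All cut coordinates (distinct, sorted): [13, 17, 27, 37, 44, 49, 54, 65, 72, 86, 96, 108, 115, 120, 135, 141, 148, 166, 170, 181, 187, 196, 201, 214, 228]

Fragment lengths:
  [0,13): 13 bp
  [13,17): 4 bp
  [17,27): 10 bp
  [27,37): 10 bp
  [37,44): 7 bp
  [44,49): 5 bp
  [49,54): 5 bp
  [54,65): 11 bp
  [65,72): 7 bp
  [72,86): 14 bp
  [86,96): 10 bp
  [96,108): 12 bp
  [108,115): 7 bp
  [115,120): 5 bp
  [120,135): 15 bp
  [135,141): 6 bp
  [141,148): 7 bp
  [148,166): 18 bp
  [166,170): 4 bp
  [170,181): 11 bp
  [181,187): 6 bp
  [187,196): 9 bp
  [196,201): 5 bp
  [201,214): 13 bp
  [214,228): 14 bp
  [228,238): 10 bp

[4,4,5,5,5,5,6,6,7,7,7,7,9,10,10,10,10,11,11,12,13,13,14,14,15,18]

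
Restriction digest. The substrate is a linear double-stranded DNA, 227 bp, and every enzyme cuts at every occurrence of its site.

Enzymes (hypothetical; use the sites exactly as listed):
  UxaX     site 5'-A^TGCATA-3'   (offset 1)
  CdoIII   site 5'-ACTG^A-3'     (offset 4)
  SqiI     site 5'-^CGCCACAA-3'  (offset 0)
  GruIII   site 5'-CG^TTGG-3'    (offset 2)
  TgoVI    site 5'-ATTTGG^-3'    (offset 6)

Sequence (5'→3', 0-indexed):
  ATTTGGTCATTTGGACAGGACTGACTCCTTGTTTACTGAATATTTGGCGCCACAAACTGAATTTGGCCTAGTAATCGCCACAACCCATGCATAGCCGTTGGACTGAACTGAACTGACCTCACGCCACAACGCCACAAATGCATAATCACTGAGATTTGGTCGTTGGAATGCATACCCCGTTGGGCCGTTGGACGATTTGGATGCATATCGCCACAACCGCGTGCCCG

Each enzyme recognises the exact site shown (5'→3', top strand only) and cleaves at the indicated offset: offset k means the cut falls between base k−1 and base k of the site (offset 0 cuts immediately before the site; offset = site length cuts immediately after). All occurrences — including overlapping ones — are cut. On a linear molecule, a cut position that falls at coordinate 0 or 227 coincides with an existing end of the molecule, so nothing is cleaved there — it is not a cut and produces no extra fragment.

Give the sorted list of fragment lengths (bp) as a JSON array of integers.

Per-enzyme occurrences:
  UxaX ATGCATA/1: at [86, 137, 167, 200] ⇒ [87, 138, 168, 201]
  CdoIII ACTGA/4: at [19, 34, 55, 101, 106, 111, 147] ⇒ [23, 38, 59, 105, 110, 115, 151]
  SqiI CGCCACAA/0: at [47, 75, 121, 129, 208] ⇒ [47, 75, 121, 129, 208]
  GruIII CGTTGG/2: at [95, 160, 177, 185] ⇒ [97, 162, 179, 187]
  TgoVI ATTTGG/6: at [0, 8, 41, 60, 153, 194] ⇒ [6, 14, 47, 66, 159, 200]

Pooled cuts: [6, 14, 23, 38, 47, 59, 66, 75, 87, 97, 105, 110, 115, 121, 129, 138, 151, 159, 162, 168, 179, 187, 200, 201, 208]

Fragments:
  [0,6): 6 bp
  [6,14): 8 bp
  [14,23): 9 bp
  [23,38): 15 bp
  [38,47): 9 bp
  [47,59): 12 bp
  [59,66): 7 bp
  [66,75): 9 bp
  [75,87): 12 bp
  [87,97): 10 bp
  [97,105): 8 bp
  [105,110): 5 bp
  [110,115): 5 bp
  [115,121): 6 bp
  [121,129): 8 bp
  [129,138): 9 bp
  [138,151): 13 bp
  [151,159): 8 bp
  [159,162): 3 bp
  [162,168): 6 bp
  [168,179): 11 bp
  [179,187): 8 bp
  [187,200): 13 bp
  [200,201): 1 bp
  [201,208): 7 bp
  [208,227): 19 bp

[1,3,5,5,6,6,6,7,7,8,8,8,8,8,9,9,9,9,10,11,12,12,13,13,15,19]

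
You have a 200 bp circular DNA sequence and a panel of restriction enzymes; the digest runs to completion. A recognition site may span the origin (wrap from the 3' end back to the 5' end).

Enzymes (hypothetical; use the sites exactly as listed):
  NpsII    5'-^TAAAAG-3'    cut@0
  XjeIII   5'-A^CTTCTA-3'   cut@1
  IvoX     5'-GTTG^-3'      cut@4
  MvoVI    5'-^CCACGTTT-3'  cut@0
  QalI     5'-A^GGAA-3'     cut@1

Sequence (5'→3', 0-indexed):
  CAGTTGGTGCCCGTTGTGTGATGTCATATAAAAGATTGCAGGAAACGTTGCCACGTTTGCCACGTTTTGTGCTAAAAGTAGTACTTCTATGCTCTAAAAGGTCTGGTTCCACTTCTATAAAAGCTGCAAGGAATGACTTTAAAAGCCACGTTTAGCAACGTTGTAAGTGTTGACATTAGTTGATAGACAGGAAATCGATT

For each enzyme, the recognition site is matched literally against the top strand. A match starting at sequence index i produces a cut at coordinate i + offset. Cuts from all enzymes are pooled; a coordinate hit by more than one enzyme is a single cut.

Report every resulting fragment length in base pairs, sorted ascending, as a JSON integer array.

[6,6,7,9,9,10,10,10,10,11,11,12,12,12,13,17,17,18]

Site scan:
  NpsII (TAAAAG, off=0): starts [28, 72, 94, 117, 139] → cuts [28, 72, 94, 117, 139]
  XjeIII (ACTTCTA, off=1): starts [82, 110] → cuts [83, 111]
  IvoX (GTTG, off=4): starts [2, 12, 46, 159, 168, 178] → cuts [6, 16, 50, 163, 172, 182]
  MvoVI (CCACGTTT, off=0): starts [50, 59, 145] → cuts [50, 59, 145]
  QalI (AGGAA, off=1): starts [39, 128, 188] → cuts [40, 129, 189]

All cut coordinates (distinct, sorted): [6, 16, 28, 40, 50, 59, 72, 83, 94, 111, 117, 129, 139, 145, 163, 172, 182, 189]

Fragment lengths:
  6→16: 10 bp
  16→28: 12 bp
  28→40: 12 bp
  40→50: 10 bp
  50→59: 9 bp
  59→72: 13 bp
  72→83: 11 bp
  83→94: 11 bp
  94→111: 17 bp
  111→117: 6 bp
  117→129: 12 bp
  129→139: 10 bp
  139→145: 6 bp
  145→163: 18 bp
  163→172: 9 bp
  172→182: 10 bp
  182→189: 7 bp
  189→6 (wrap): 200-189+6 = 17 bp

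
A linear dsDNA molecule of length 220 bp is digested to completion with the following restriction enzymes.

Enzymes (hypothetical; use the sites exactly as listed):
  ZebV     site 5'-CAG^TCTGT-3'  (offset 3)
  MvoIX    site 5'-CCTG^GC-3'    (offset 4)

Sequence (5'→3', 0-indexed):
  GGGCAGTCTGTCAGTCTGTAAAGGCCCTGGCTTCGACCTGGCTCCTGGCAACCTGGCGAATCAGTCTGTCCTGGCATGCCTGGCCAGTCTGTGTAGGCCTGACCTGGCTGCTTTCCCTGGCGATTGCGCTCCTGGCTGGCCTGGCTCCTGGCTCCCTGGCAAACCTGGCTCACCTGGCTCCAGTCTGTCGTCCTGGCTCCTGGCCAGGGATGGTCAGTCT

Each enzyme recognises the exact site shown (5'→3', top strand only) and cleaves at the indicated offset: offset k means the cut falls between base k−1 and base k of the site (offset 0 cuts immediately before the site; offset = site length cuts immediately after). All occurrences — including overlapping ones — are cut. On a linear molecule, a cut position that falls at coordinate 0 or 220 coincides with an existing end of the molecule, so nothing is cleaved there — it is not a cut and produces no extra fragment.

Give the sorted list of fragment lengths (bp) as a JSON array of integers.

[5,6,7,7,7,7,8,8,8,9,9,9,9,9,9,11,12,13,15,15,18,19]

Site scan:
  ZebV (CAGTCTGT, off=3): starts [3, 11, 61, 84, 180] → cuts [6, 14, 64, 87, 183]
  MvoIX (CCTGGC, off=4): starts [25, 36, 43, 51, 69, 78, 102, 115, 130, 139, 146, 154, 163, 172, 191, 198] → cuts [29, 40, 47, 55, 73, 82, 106, 119, 134, 143, 150, 158, 167, 176, 195, 202]

All cut coordinates (distinct, sorted): [6, 14, 29, 40, 47, 55, 64, 73, 82, 87, 106, 119, 134, 143, 150, 158, 167, 176, 183, 195, 202]

Fragments:
  [0,6): 6 bp
  [6,14): 8 bp
  [14,29): 15 bp
  [29,40): 11 bp
  [40,47): 7 bp
  [47,55): 8 bp
  [55,64): 9 bp
  [64,73): 9 bp
  [73,82): 9 bp
  [82,87): 5 bp
  [87,106): 19 bp
  [106,119): 13 bp
  [119,134): 15 bp
  [134,143): 9 bp
  [143,150): 7 bp
  [150,158): 8 bp
  [158,167): 9 bp
  [167,176): 9 bp
  [176,183): 7 bp
  [183,195): 12 bp
  [195,202): 7 bp
  [202,220): 18 bp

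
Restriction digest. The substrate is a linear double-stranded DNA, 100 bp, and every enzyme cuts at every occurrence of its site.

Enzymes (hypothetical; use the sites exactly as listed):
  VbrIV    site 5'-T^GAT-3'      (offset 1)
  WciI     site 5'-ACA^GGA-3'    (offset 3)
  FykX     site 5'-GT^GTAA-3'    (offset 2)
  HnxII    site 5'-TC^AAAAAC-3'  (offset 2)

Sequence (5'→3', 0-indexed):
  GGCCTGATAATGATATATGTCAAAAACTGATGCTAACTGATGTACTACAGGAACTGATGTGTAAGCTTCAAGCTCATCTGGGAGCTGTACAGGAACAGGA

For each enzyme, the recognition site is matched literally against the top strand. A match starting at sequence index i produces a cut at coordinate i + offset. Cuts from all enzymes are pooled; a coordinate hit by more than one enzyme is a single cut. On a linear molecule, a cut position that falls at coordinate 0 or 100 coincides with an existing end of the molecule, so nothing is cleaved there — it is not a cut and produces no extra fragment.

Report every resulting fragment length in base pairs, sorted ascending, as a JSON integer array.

Scan for sites:
  VbrIV TGAT/1: at [4, 10, 27, 37, 54] ⇒ [5, 11, 28, 38, 55]
  WciI ACAGGA/3: at [46, 88, 94] ⇒ [49, 91, 97]
  FykX GTGTAA/2: at [58] ⇒ [60]
  HnxII TCAAAAAC/2: at [19] ⇒ [21]

Pooled cuts: [5, 11, 21, 28, 38, 49, 55, 60, 91, 97]

Fragments:
  [0,5): 5 bp
  [5,11): 6 bp
  [11,21): 10 bp
  [21,28): 7 bp
  [28,38): 10 bp
  [38,49): 11 bp
  [49,55): 6 bp
  [55,60): 5 bp
  [60,91): 31 bp
  [91,97): 6 bp
  [97,100): 3 bp

[3,5,5,6,6,6,7,10,10,11,31]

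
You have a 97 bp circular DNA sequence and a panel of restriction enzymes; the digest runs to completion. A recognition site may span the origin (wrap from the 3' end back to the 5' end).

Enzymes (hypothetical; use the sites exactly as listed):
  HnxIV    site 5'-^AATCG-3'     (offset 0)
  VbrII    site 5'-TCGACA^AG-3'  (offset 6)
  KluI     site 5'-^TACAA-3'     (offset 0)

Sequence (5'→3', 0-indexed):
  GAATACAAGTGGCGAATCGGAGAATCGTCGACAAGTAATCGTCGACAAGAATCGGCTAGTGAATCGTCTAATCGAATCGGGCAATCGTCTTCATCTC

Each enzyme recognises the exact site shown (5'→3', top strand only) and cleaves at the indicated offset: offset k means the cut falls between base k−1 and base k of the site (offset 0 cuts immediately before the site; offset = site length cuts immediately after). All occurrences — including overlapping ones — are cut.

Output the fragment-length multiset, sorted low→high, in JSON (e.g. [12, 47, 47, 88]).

[2,3,5,8,8,8,11,11,11,12,18]

Site scan:
  HnxIV AATCG/0: at [14, 22, 36, 49, 61, 69, 74, 82] ⇒ [14, 22, 36, 49, 61, 69, 74, 82]
  VbrII TCGACAAG/6: at [27, 41] ⇒ [33, 47]
  KluI TACAA/0: at [3] ⇒ [3]

All cut coordinates (distinct, sorted): [3, 14, 22, 33, 36, 47, 49, 61, 69, 74, 82]

Fragments:
  3→14: 11 bp
  14→22: 8 bp
  22→33: 11 bp
  33→36: 3 bp
  36→47: 11 bp
  47→49: 2 bp
  49→61: 12 bp
  61→69: 8 bp
  69→74: 5 bp
  74→82: 8 bp
  82→3 (wrap): 97-82+3 = 18 bp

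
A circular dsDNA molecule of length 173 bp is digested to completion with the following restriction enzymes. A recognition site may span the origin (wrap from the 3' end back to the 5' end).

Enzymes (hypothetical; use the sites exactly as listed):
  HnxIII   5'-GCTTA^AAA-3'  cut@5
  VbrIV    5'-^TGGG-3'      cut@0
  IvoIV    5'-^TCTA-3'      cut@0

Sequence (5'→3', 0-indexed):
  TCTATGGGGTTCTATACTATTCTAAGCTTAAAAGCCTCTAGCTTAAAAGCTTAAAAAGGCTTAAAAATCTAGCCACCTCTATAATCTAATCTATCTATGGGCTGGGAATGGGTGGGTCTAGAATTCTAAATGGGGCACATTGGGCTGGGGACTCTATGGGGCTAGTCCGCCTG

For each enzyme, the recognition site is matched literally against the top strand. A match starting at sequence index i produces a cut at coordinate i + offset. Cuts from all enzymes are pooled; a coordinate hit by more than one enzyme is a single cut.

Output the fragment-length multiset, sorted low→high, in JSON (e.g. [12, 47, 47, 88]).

[4,4,4,4,4,4,4,5,5,5,6,6,6,6,7,7,8,8,9,10,10,10,10,10,17]

Scan for sites:
  HnxIII (GCTTAAAA, off=5): starts [25, 40, 48, 58] → cuts [30, 45, 53, 63]
  VbrIV (TGGG, off=0): starts [4, 97, 102, 108, 112, 130, 140, 145, 156] → cuts [4, 97, 102, 108, 112, 130, 140, 145, 156]
  IvoIV (TCTA, off=0): starts [0, 10, 20, 36, 67, 77, 84, 89, 93, 116, 124, 152] → cuts [0, 10, 20, 36, 67, 77, 84, 89, 93, 116, 124, 152]

All cut coordinates (distinct, sorted): [0, 4, 10, 20, 30, 36, 45, 53, 63, 67, 77, 84, 89, 93, 97, 102, 108, 112, 116, 124, 130, 140, 145, 152, 156]

Fragments:
  0→4: 4 bp
  4→10: 6 bp
  10→20: 10 bp
  20→30: 10 bp
  30→36: 6 bp
  36→45: 9 bp
  45→53: 8 bp
  53→63: 10 bp
  63→67: 4 bp
  67→77: 10 bp
  77→84: 7 bp
  84→89: 5 bp
  89→93: 4 bp
  93→97: 4 bp
  97→102: 5 bp
  102→108: 6 bp
  108→112: 4 bp
  112→116: 4 bp
  116→124: 8 bp
  124→130: 6 bp
  130→140: 10 bp
  140→145: 5 bp
  145→152: 7 bp
  152→156: 4 bp
  156→0 (wrap): 173-156+0 = 17 bp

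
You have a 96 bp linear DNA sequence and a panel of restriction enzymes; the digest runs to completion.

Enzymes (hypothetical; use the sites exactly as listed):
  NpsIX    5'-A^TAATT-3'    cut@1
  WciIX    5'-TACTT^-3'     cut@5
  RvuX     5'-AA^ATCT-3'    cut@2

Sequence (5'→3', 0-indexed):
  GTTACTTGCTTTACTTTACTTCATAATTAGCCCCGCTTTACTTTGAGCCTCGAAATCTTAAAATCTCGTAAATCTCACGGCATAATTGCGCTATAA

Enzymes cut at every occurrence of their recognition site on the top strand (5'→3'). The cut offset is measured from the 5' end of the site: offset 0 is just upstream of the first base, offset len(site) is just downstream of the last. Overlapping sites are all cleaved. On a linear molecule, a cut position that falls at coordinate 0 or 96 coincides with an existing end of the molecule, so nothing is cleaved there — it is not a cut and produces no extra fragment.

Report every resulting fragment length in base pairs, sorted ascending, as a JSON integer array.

Site scan:
  NpsIX ATAATT/1: at [22, 81] ⇒ [23, 82]
  WciIX TACTT/5: at [2, 11, 16, 38] ⇒ [7, 16, 21, 43]
  RvuX AAATCT/2: at [52, 60, 69] ⇒ [54, 62, 71]

Pooled cuts: [7, 16, 21, 23, 43, 54, 62, 71, 82]

Fragments:
  [0,7): 7 bp
  [7,16): 9 bp
  [16,21): 5 bp
  [21,23): 2 bp
  [23,43): 20 bp
  [43,54): 11 bp
  [54,62): 8 bp
  [62,71): 9 bp
  [71,82): 11 bp
  [82,96): 14 bp

[2,5,7,8,9,9,11,11,14,20]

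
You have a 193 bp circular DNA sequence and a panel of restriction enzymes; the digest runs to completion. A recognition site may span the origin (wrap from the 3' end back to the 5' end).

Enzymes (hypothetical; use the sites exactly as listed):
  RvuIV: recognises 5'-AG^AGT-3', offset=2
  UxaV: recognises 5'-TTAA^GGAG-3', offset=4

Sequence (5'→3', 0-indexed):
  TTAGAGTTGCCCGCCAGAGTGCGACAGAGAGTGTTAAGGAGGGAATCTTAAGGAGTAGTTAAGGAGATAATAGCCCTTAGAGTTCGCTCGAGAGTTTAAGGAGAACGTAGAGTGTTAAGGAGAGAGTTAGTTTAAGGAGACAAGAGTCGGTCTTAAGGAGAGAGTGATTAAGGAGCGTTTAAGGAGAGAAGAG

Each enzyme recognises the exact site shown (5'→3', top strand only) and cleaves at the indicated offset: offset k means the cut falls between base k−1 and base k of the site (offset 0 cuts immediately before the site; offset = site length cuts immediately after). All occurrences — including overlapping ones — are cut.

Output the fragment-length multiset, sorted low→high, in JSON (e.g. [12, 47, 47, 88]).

Site scan:
  RvuIV (AGAGT, off=2): starts [2, 15, 27, 78, 90, 108, 122, 142, 160, 189] → cuts [4, 17, 29, 80, 92, 110, 124, 144, 162, 191]
  UxaV (TTAAGGAG, off=4): starts [33, 47, 58, 95, 114, 131, 152, 167, 178] → cuts [37, 51, 62, 99, 118, 135, 156, 171, 182]

All cut coordinates (distinct, sorted): [4, 17, 29, 37, 51, 62, 80, 92, 99, 110, 118, 124, 135, 144, 156, 162, 171, 182, 191]

Fragment lengths:
  4→17: 13 bp
  17→29: 12 bp
  29→37: 8 bp
  37→51: 14 bp
  51→62: 11 bp
  62→80: 18 bp
  80→92: 12 bp
  92→99: 7 bp
  99→110: 11 bp
  110→118: 8 bp
  118→124: 6 bp
  124→135: 11 bp
  135→144: 9 bp
  144→156: 12 bp
  156→162: 6 bp
  162→171: 9 bp
  171→182: 11 bp
  182→191: 9 bp
  191→4 (wrap): 193-191+4 = 6 bp

[6,6,6,7,8,8,9,9,9,11,11,11,11,12,12,12,13,14,18]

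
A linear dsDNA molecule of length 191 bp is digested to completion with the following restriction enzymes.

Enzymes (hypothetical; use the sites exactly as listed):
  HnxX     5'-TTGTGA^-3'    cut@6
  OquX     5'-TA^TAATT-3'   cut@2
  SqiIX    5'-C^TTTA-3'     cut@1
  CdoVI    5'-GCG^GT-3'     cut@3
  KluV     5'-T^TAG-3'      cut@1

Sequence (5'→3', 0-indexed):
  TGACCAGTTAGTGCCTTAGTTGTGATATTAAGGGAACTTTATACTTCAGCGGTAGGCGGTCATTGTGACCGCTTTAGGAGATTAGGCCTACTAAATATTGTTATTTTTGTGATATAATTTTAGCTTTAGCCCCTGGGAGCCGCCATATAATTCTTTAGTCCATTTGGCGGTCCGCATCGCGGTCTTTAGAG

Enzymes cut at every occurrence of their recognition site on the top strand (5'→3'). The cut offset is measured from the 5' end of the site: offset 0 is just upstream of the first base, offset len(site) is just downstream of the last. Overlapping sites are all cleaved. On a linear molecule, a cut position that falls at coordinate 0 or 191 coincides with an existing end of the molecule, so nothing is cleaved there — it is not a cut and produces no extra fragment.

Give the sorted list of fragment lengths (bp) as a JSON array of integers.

[2,2,2,2,2,3,4,4,5,6,6,7,8,8,8,9,10,12,12,14,14,21,30]

Per-enzyme occurrences:
  HnxX (TTGTGA, off=6): starts [19, 62, 106] → cuts [25, 68, 112]
  OquX (TATAATT, off=2): starts [112, 145] → cuts [114, 147]
  SqiIX (CTTTA, off=1): starts [36, 71, 123, 152, 183] → cuts [37, 72, 124, 153, 184]
  CdoVI (GCGGT, off=3): starts [48, 55, 166, 178] → cuts [51, 58, 169, 181]
  KluV (TTAG, off=1): starts [7, 15, 73, 81, 119, 125, 154, 185] → cuts [8, 16, 74, 82, 120, 126, 155, 186]

Pooled cuts: [8, 16, 25, 37, 51, 58, 68, 72, 74, 82, 112, 114, 120, 124, 126, 147, 153, 155, 169, 181, 184, 186]

Fragment lengths:
  [0,8): 8 bp
  [8,16): 8 bp
  [16,25): 9 bp
  [25,37): 12 bp
  [37,51): 14 bp
  [51,58): 7 bp
  [58,68): 10 bp
  [68,72): 4 bp
  [72,74): 2 bp
  [74,82): 8 bp
  [82,112): 30 bp
  [112,114): 2 bp
  [114,120): 6 bp
  [120,124): 4 bp
  [124,126): 2 bp
  [126,147): 21 bp
  [147,153): 6 bp
  [153,155): 2 bp
  [155,169): 14 bp
  [169,181): 12 bp
  [181,184): 3 bp
  [184,186): 2 bp
  [186,191): 5 bp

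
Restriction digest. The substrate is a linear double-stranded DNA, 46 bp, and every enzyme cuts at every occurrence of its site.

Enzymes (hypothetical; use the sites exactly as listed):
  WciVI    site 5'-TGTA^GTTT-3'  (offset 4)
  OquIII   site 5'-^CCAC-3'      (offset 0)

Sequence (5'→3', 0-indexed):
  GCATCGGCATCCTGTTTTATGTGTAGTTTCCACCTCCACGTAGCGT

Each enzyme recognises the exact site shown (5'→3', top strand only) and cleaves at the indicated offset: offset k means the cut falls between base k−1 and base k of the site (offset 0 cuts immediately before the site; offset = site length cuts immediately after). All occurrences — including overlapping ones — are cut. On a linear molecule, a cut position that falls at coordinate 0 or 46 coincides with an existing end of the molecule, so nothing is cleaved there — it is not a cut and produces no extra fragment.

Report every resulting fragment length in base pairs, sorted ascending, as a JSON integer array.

[4,6,11,25]

Per-enzyme occurrences:
  WciVI TGTAGTTT/4: at [21] ⇒ [25]
  OquIII CCAC/0: at [29, 35] ⇒ [29, 35]

All cut coordinates (distinct, sorted): [25, 29, 35]

Fragment lengths:
  [0,25): 25 bp
  [25,29): 4 bp
  [29,35): 6 bp
  [35,46): 11 bp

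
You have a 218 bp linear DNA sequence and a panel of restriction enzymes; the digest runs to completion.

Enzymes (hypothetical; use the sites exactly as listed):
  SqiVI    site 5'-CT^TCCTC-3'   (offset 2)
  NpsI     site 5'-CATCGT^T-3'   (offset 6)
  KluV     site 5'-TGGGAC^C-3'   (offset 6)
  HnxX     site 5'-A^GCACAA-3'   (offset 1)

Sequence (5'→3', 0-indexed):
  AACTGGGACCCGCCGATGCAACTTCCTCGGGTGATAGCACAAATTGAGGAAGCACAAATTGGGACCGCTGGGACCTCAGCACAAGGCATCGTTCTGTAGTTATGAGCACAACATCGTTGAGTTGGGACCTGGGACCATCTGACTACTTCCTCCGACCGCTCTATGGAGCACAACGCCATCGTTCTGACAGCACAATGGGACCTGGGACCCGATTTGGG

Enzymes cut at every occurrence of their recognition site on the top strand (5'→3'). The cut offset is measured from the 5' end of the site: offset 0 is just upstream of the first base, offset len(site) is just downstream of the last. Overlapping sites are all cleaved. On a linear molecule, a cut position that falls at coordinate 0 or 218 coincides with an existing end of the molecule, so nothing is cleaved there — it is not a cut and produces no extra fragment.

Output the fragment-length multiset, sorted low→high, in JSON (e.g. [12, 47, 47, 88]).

Scan for sites:
  SqiVI (CTTCCTC, off=2): starts [21, 145] → cuts [23, 147]
  NpsI (CATCGTT, off=6): starts [86, 111, 176] → cuts [92, 117, 182]
  KluV (TGGGACC, off=6): starts [3, 59, 68, 122, 129, 195, 202] → cuts [9, 65, 74, 128, 135, 201, 208]
  HnxX (AGCACAA, off=1): starts [35, 50, 77, 104, 166, 188] → cuts [36, 51, 78, 105, 167, 189]

All cut coordinates (distinct, sorted): [9, 23, 36, 51, 65, 74, 78, 92, 105, 117, 128, 135, 147, 167, 182, 189, 201, 208]

Fragment lengths:
  [0,9): 9 bp
  [9,23): 14 bp
  [23,36): 13 bp
  [36,51): 15 bp
  [51,65): 14 bp
  [65,74): 9 bp
  [74,78): 4 bp
  [78,92): 14 bp
  [92,105): 13 bp
  [105,117): 12 bp
  [117,128): 11 bp
  [128,135): 7 bp
  [135,147): 12 bp
  [147,167): 20 bp
  [167,182): 15 bp
  [182,189): 7 bp
  [189,201): 12 bp
  [201,208): 7 bp
  [208,218): 10 bp

[4,7,7,7,9,9,10,11,12,12,12,13,13,14,14,14,15,15,20]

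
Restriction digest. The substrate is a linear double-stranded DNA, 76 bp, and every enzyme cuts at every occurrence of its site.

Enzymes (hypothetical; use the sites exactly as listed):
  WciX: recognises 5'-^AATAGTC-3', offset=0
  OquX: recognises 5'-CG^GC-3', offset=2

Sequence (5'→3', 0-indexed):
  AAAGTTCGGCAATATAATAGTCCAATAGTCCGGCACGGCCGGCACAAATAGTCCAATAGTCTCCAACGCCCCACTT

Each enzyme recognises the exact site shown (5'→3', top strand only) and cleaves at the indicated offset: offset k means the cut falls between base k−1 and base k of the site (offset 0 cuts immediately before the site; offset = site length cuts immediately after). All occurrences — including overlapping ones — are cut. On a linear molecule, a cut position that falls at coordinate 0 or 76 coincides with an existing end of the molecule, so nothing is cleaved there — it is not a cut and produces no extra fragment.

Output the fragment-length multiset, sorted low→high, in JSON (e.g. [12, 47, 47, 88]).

Per-enzyme occurrences:
  WciX (AATAGTC, off=0): starts [15, 23, 46, 54] → cuts [15, 23, 46, 54]
  OquX (CGGC, off=2): starts [6, 30, 35, 39] → cuts [8, 32, 37, 41]

Pooled cuts: [8, 15, 23, 32, 37, 41, 46, 54]

Fragments:
  [0,8): 8 bp
  [8,15): 7 bp
  [15,23): 8 bp
  [23,32): 9 bp
  [32,37): 5 bp
  [37,41): 4 bp
  [41,46): 5 bp
  [46,54): 8 bp
  [54,76): 22 bp

[4,5,5,7,8,8,8,9,22]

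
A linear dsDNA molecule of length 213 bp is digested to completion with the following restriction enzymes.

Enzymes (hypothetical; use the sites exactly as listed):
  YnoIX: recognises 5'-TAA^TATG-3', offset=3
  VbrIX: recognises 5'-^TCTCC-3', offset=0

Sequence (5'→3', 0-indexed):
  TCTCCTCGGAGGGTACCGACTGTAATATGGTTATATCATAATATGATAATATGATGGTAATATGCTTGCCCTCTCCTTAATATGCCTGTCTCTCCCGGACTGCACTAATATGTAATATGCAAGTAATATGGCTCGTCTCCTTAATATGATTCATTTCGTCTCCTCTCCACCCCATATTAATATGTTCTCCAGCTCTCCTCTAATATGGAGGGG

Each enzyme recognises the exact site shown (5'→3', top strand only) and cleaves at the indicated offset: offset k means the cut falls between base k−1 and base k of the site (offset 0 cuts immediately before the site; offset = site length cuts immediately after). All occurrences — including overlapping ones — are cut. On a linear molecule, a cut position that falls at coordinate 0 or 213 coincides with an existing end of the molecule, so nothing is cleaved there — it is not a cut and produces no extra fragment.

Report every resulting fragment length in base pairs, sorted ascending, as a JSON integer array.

Scan for sites:
  YnoIX TAATATG/3: at [22, 38, 46, 57, 77, 105, 112, 123, 141, 177, 200] ⇒ [25, 41, 49, 60, 80, 108, 115, 126, 144, 180, 203]
  VbrIX TCTCC/0: at [0, 71, 90, 135, 158, 163, 185, 193] ⇒ [71, 90, 135, 158, 163, 185, 193] (position 0 is a terminus of the linear molecule — no cut)

All cut coordinates (distinct, sorted): [25, 41, 49, 60, 71, 80, 90, 108, 115, 126, 135, 144, 158, 163, 180, 185, 193, 203]

Fragment lengths:
  [0,25): 25 bp
  [25,41): 16 bp
  [41,49): 8 bp
  [49,60): 11 bp
  [60,71): 11 bp
  [71,80): 9 bp
  [80,90): 10 bp
  [90,108): 18 bp
  [108,115): 7 bp
  [115,126): 11 bp
  [126,135): 9 bp
  [135,144): 9 bp
  [144,158): 14 bp
  [158,163): 5 bp
  [163,180): 17 bp
  [180,185): 5 bp
  [185,193): 8 bp
  [193,203): 10 bp
  [203,213): 10 bp

[5,5,7,8,8,9,9,9,10,10,10,11,11,11,14,16,17,18,25]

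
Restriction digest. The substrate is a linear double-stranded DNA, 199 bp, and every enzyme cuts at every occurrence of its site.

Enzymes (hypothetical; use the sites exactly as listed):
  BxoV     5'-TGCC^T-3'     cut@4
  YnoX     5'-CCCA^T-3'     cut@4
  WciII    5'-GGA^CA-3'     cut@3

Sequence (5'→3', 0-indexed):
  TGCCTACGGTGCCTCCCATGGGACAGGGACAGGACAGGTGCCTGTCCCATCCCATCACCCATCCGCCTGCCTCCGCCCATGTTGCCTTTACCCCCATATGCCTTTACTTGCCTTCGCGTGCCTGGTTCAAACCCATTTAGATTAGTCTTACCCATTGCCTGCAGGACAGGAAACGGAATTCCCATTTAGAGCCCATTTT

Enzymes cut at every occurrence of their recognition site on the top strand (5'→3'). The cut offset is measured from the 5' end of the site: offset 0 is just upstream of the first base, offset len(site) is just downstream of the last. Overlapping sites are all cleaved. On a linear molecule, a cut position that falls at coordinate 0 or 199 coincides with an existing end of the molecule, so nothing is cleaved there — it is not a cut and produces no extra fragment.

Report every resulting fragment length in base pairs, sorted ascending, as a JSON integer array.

Scan for sites:
  BxoV (TGCCT, off=4): starts [0, 9, 38, 67, 82, 98, 108, 118, 155] → cuts [4, 13, 42, 71, 86, 102, 112, 122, 159]
  YnoX (CCCAT, off=4): starts [14, 45, 50, 57, 75, 92, 131, 150, 180, 191] → cuts [18, 49, 54, 61, 79, 96, 135, 154, 184, 195]
  WciII (GGACA, off=3): starts [20, 26, 31, 163] → cuts [23, 29, 34, 166]

Pooled cuts: [4, 13, 18, 23, 29, 34, 42, 49, 54, 61, 71, 79, 86, 96, 102, 112, 122, 135, 154, 159, 166, 184, 195]

Fragment lengths:
  [0,4): 4 bp
  [4,13): 9 bp
  [13,18): 5 bp
  [18,23): 5 bp
  [23,29): 6 bp
  [29,34): 5 bp
  [34,42): 8 bp
  [42,49): 7 bp
  [49,54): 5 bp
  [54,61): 7 bp
  [61,71): 10 bp
  [71,79): 8 bp
  [79,86): 7 bp
  [86,96): 10 bp
  [96,102): 6 bp
  [102,112): 10 bp
  [112,122): 10 bp
  [122,135): 13 bp
  [135,154): 19 bp
  [154,159): 5 bp
  [159,166): 7 bp
  [166,184): 18 bp
  [184,195): 11 bp
  [195,199): 4 bp

[4,4,5,5,5,5,5,6,6,7,7,7,7,8,8,9,10,10,10,10,11,13,18,19]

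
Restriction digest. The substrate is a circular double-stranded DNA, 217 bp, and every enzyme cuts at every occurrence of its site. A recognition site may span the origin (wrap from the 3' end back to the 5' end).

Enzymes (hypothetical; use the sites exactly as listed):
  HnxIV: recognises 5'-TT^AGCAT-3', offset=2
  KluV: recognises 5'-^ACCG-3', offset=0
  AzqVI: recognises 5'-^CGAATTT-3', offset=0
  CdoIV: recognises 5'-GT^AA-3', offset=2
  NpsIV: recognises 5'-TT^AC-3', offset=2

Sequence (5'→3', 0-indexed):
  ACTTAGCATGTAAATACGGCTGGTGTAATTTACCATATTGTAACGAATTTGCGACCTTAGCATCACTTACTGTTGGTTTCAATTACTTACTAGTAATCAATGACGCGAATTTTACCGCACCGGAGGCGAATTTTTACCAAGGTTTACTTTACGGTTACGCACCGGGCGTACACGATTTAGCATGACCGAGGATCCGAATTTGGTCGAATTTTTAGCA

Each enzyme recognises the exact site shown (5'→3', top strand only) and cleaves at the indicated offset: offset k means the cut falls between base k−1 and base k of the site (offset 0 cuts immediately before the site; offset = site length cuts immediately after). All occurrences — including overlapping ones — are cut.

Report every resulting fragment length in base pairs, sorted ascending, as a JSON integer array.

[2,4,4,5,5,5,6,6,6,7,8,8,9,10,10,10,10,10,11,15,15,16,17,18]

Site scan:
  HnxIV TTAGCAT/2: at [2, 56, 176] ⇒ [4, 58, 178]
  KluV ACCG/0: at [113, 118, 160, 184] ⇒ [113, 118, 160, 184]
  AzqVI CGAATTT/0: at [43, 105, 126, 194, 204] ⇒ [43, 105, 126, 194, 204]
  CdoIV GTAA/2: at [9, 24, 39, 92] ⇒ [11, 26, 41, 94]
  NpsIV TTAC/2: at [29, 66, 82, 86, 111, 133, 143, 148, 154] ⇒ [31, 68, 84, 88, 113, 135, 145, 150, 156]

Pooled cuts: [4, 11, 26, 31, 41, 43, 58, 68, 84, 88, 94, 105, 113, 118, 126, 135, 145, 150, 156, 160, 178, 184, 194, 204]

Fragment lengths:
  4→11: 7 bp
  11→26: 15 bp
  26→31: 5 bp
  31→41: 10 bp
  41→43: 2 bp
  43→58: 15 bp
  58→68: 10 bp
  68→84: 16 bp
  84→88: 4 bp
  88→94: 6 bp
  94→105: 11 bp
  105→113: 8 bp
  113→118: 5 bp
  118→126: 8 bp
  126→135: 9 bp
  135→145: 10 bp
  145→150: 5 bp
  150→156: 6 bp
  156→160: 4 bp
  160→178: 18 bp
  178→184: 6 bp
  184→194: 10 bp
  194→204: 10 bp
  204→4 (wrap): 217-204+4 = 17 bp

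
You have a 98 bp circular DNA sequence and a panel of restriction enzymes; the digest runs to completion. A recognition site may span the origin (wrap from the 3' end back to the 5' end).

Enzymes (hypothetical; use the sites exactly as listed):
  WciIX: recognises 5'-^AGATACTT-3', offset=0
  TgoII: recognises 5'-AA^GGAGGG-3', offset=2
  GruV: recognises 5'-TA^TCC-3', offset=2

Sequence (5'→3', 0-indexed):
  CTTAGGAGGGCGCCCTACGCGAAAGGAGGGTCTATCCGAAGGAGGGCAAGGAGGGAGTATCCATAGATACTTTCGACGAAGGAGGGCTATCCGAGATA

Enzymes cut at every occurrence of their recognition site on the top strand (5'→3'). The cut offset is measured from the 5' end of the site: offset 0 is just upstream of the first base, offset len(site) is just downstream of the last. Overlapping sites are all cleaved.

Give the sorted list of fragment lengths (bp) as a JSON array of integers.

Scan for sites:
  WciIX AGATACTT/0: at [64, 93] ⇒ [64, 93]
  TgoII AAGGAGGG/2: at [22, 38, 47, 78] ⇒ [24, 40, 49, 80]
  GruV TATCC/2: at [32, 57, 87] ⇒ [34, 59, 89]

All cut coordinates (distinct, sorted): [24, 34, 40, 49, 59, 64, 80, 89, 93]

Fragments:
  24→34: 10 bp
  34→40: 6 bp
  40→49: 9 bp
  49→59: 10 bp
  59→64: 5 bp
  64→80: 16 bp
  80→89: 9 bp
  89→93: 4 bp
  93→24 (wrap): 98-93+24 = 29 bp

[4,5,6,9,9,10,10,16,29]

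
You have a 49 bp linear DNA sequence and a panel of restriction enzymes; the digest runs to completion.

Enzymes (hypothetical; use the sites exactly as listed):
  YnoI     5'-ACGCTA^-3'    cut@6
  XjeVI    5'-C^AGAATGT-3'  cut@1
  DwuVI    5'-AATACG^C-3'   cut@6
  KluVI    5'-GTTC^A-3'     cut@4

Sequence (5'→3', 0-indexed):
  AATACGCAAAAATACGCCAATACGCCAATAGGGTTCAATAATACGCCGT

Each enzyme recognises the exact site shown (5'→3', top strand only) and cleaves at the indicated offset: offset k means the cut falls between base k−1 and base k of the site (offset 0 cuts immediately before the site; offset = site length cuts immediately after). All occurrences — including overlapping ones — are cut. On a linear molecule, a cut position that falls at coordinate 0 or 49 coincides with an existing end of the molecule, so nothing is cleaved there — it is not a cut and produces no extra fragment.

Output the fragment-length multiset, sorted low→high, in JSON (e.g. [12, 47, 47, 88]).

Site scan:
  YnoI (ACGCTA, off=6): no sites
  XjeVI (CAGAATGT, off=1): no sites
  DwuVI AATACGC/6: at [0, 10, 18, 39] ⇒ [6, 16, 24, 45]
  KluVI GTTCA/4: at [32] ⇒ [36]

All cut coordinates (distinct, sorted): [6, 16, 24, 36, 45]

Fragment lengths:
  [0,6): 6 bp
  [6,16): 10 bp
  [16,24): 8 bp
  [24,36): 12 bp
  [36,45): 9 bp
  [45,49): 4 bp

[4,6,8,9,10,12]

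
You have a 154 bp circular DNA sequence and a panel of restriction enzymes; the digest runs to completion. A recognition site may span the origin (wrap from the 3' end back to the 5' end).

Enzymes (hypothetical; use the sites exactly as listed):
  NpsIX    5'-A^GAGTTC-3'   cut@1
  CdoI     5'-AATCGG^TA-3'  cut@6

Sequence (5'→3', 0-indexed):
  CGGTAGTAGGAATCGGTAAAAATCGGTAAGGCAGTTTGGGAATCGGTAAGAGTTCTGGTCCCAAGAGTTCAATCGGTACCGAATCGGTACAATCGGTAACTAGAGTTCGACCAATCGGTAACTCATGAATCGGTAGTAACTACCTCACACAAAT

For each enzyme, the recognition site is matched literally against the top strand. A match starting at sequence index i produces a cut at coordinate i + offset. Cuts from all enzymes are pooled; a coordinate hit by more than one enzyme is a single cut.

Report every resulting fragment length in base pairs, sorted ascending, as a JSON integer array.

Per-enzyme occurrences:
  NpsIX (AGAGTTC, off=1): starts [48, 63, 101] → cuts [49, 64, 102]
  CdoI (AATCGGTA, off=6): starts [10, 20, 40, 70, 81, 90, 112, 127, 151] → cuts [3, 16, 26, 46, 76, 87, 96, 118, 133]

Pooled cuts: [3, 16, 26, 46, 49, 64, 76, 87, 96, 102, 118, 133]

Fragments:
  3→16: 13 bp
  16→26: 10 bp
  26→46: 20 bp
  46→49: 3 bp
  49→64: 15 bp
  64→76: 12 bp
  76→87: 11 bp
  87→96: 9 bp
  96→102: 6 bp
  102→118: 16 bp
  118→133: 15 bp
  133→3 (wrap): 154-133+3 = 24 bp

[3,6,9,10,11,12,13,15,15,16,20,24]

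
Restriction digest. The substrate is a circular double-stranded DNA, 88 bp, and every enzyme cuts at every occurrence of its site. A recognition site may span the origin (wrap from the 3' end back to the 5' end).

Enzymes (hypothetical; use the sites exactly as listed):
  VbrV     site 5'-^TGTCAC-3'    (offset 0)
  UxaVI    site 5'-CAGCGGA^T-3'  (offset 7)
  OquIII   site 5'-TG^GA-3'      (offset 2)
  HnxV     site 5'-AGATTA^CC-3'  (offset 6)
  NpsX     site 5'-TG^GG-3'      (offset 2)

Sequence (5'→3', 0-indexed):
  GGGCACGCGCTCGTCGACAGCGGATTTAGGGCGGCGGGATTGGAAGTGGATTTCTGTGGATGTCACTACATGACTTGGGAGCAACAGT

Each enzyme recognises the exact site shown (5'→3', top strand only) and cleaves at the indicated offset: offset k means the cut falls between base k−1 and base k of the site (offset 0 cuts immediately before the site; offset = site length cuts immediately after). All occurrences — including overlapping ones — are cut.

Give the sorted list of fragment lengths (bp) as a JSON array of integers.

Per-enzyme occurrences:
  VbrV (TGTCAC, off=0): starts [60] → cuts [60]
  UxaVI (CAGCGGAT, off=7): starts [17] → cuts [24]
  OquIII (TGGA, off=2): starts [40, 46, 56] → cuts [42, 48, 58]
  HnxV (AGATTACC, off=6): no sites
  NpsX (TGGG, off=2): starts [75, 87] → cuts [1, 77]

All cut coordinates (distinct, sorted): [1, 24, 42, 48, 58, 60, 77]

Fragment lengths:
  1→24: 23 bp
  24→42: 18 bp
  42→48: 6 bp
  48→58: 10 bp
  58→60: 2 bp
  60→77: 17 bp
  77→1 (wrap): 88-77+1 = 12 bp

[2,6,10,12,17,18,23]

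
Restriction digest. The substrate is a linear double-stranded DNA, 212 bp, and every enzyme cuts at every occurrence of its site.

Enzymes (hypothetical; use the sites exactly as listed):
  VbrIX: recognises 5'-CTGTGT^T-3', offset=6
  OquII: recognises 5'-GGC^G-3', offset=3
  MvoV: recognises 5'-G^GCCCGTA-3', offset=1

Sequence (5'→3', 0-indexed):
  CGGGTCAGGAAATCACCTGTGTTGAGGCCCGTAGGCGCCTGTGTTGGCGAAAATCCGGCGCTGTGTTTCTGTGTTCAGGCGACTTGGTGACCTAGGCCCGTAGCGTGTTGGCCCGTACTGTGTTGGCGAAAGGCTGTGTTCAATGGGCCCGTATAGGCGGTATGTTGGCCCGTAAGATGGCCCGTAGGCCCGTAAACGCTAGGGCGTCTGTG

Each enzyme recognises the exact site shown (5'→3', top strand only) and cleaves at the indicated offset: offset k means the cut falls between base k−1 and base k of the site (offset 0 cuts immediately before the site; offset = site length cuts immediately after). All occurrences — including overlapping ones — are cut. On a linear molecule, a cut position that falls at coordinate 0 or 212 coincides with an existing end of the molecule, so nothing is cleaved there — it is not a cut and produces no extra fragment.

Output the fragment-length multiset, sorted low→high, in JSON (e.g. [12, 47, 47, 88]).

Scan for sites:
  VbrIX CTGTGTT/6: at [16, 38, 60, 68, 117, 133] ⇒ [22, 44, 66, 74, 123, 139]
  OquII GGCG/3: at [33, 45, 56, 77, 124, 155, 202] ⇒ [36, 48, 59, 80, 127, 158, 205]
  MvoV GGCCCGTA/1: at [25, 94, 109, 145, 166, 178, 186] ⇒ [26, 95, 110, 146, 167, 179, 187]

Pooled cuts: [22, 26, 36, 44, 48, 59, 66, 74, 80, 95, 110, 123, 127, 139, 146, 158, 167, 179, 187, 205]

Fragments:
  [0,22): 22 bp
  [22,26): 4 bp
  [26,36): 10 bp
  [36,44): 8 bp
  [44,48): 4 bp
  [48,59): 11 bp
  [59,66): 7 bp
  [66,74): 8 bp
  [74,80): 6 bp
  [80,95): 15 bp
  [95,110): 15 bp
  [110,123): 13 bp
  [123,127): 4 bp
  [127,139): 12 bp
  [139,146): 7 bp
  [146,158): 12 bp
  [158,167): 9 bp
  [167,179): 12 bp
  [179,187): 8 bp
  [187,205): 18 bp
  [205,212): 7 bp

[4,4,4,6,7,7,7,8,8,8,9,10,11,12,12,12,13,15,15,18,22]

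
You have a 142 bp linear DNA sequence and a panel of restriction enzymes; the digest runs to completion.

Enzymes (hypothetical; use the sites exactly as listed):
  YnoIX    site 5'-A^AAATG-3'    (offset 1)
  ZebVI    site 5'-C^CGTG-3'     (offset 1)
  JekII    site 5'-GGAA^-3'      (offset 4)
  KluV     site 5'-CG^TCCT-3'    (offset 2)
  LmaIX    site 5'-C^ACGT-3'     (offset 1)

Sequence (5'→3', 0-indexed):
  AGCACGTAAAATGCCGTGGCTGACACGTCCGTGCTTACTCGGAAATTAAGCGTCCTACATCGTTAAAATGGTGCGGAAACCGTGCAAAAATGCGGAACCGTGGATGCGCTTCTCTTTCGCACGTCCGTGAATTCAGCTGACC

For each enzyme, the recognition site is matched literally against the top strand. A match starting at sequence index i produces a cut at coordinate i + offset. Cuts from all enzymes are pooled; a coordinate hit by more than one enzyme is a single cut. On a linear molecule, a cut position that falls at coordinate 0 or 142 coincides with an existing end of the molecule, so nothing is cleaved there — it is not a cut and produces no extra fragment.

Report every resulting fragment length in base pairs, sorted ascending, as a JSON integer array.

Per-enzyme occurrences:
  YnoIX AAAATG/1: at [7, 64, 86] ⇒ [8, 65, 87]
  ZebVI CCGTG/1: at [13, 28, 79, 97, 124] ⇒ [14, 29, 80, 98, 125]
  JekII GGAA/4: at [40, 74, 93] ⇒ [44, 78, 97]
  KluV CGTCCT/2: at [50] ⇒ [52]
  LmaIX CACGT/1: at [2, 23, 119] ⇒ [3, 24, 120]

Pooled cuts: [3, 8, 14, 24, 29, 44, 52, 65, 78, 80, 87, 97, 98, 120, 125]

Fragment lengths:
  [0,3): 3 bp
  [3,8): 5 bp
  [8,14): 6 bp
  [14,24): 10 bp
  [24,29): 5 bp
  [29,44): 15 bp
  [44,52): 8 bp
  [52,65): 13 bp
  [65,78): 13 bp
  [78,80): 2 bp
  [80,87): 7 bp
  [87,97): 10 bp
  [97,98): 1 bp
  [98,120): 22 bp
  [120,125): 5 bp
  [125,142): 17 bp

[1,2,3,5,5,5,6,7,8,10,10,13,13,15,17,22]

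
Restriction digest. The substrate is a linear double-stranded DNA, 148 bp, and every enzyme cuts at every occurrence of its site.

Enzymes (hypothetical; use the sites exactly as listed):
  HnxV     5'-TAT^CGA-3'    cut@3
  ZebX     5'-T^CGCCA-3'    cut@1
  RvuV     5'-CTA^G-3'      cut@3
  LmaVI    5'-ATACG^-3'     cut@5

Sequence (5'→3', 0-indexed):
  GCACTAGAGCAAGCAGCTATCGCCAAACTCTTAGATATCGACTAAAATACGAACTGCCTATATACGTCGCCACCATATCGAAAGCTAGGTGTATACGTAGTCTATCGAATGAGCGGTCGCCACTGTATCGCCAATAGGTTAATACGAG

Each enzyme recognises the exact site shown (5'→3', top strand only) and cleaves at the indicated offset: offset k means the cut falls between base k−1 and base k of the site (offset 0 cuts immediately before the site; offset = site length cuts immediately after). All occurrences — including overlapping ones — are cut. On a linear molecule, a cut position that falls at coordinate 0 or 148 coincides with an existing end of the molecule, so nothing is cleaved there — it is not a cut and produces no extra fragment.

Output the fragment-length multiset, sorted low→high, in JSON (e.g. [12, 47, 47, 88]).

[1,2,6,8,9,10,11,11,12,13,14,15,18,18]

Scan for sites:
  HnxV TATCGA/3: at [35, 75, 102] ⇒ [38, 78, 105]
  ZebX TCGCCA/1: at [19, 66, 116, 127] ⇒ [20, 67, 117, 128]
  RvuV CTAG/3: at [3, 84] ⇒ [6, 87]
  LmaVI ATACG/5: at [46, 61, 92, 141] ⇒ [51, 66, 97, 146]

Pooled cuts: [6, 20, 38, 51, 66, 67, 78, 87, 97, 105, 117, 128, 146]

Fragments:
  [0,6): 6 bp
  [6,20): 14 bp
  [20,38): 18 bp
  [38,51): 13 bp
  [51,66): 15 bp
  [66,67): 1 bp
  [67,78): 11 bp
  [78,87): 9 bp
  [87,97): 10 bp
  [97,105): 8 bp
  [105,117): 12 bp
  [117,128): 11 bp
  [128,146): 18 bp
  [146,148): 2 bp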